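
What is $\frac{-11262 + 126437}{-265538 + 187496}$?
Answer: $- \frac{115175}{78042} \approx -1.4758$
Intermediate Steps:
$\frac{-11262 + 126437}{-265538 + 187496} = \frac{115175}{-78042} = 115175 \left(- \frac{1}{78042}\right) = - \frac{115175}{78042}$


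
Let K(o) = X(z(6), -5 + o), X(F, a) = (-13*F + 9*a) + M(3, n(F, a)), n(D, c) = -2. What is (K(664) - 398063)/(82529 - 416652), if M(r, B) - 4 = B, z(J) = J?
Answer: 392208/334123 ≈ 1.1738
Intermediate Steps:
M(r, B) = 4 + B
X(F, a) = 2 - 13*F + 9*a (X(F, a) = (-13*F + 9*a) + (4 - 2) = (-13*F + 9*a) + 2 = 2 - 13*F + 9*a)
K(o) = -121 + 9*o (K(o) = 2 - 13*6 + 9*(-5 + o) = 2 - 78 + (-45 + 9*o) = -121 + 9*o)
(K(664) - 398063)/(82529 - 416652) = ((-121 + 9*664) - 398063)/(82529 - 416652) = ((-121 + 5976) - 398063)/(-334123) = (5855 - 398063)*(-1/334123) = -392208*(-1/334123) = 392208/334123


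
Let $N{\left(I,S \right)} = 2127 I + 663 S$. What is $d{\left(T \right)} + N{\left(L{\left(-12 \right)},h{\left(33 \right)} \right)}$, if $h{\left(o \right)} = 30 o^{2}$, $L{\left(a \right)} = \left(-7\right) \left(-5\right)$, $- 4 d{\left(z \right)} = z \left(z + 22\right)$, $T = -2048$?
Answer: $20697343$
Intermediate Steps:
$d{\left(z \right)} = - \frac{z \left(22 + z\right)}{4}$ ($d{\left(z \right)} = - \frac{z \left(z + 22\right)}{4} = - \frac{z \left(22 + z\right)}{4}$)
$L{\left(a \right)} = 35$
$N{\left(I,S \right)} = 663 S + 2127 I$
$d{\left(T \right)} + N{\left(L{\left(-12 \right)},h{\left(33 \right)} \right)} = \left(- \frac{1}{4}\right) \left(-2048\right) \left(22 - 2048\right) + \left(663 \cdot 30 \cdot 33^{2} + 2127 \cdot 35\right) = \left(- \frac{1}{4}\right) \left(-2048\right) \left(-2026\right) + \left(663 \cdot 30 \cdot 1089 + 74445\right) = -1037312 + \left(663 \cdot 32670 + 74445\right) = -1037312 + \left(21660210 + 74445\right) = -1037312 + 21734655 = 20697343$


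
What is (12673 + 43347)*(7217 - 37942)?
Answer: -1721214500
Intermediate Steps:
(12673 + 43347)*(7217 - 37942) = 56020*(-30725) = -1721214500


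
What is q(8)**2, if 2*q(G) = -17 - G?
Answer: 625/4 ≈ 156.25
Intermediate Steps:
q(G) = -17/2 - G/2 (q(G) = (-17 - G)/2 = -17/2 - G/2)
q(8)**2 = (-17/2 - 1/2*8)**2 = (-17/2 - 4)**2 = (-25/2)**2 = 625/4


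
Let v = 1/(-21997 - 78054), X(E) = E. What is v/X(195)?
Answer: -1/19509945 ≈ -5.1256e-8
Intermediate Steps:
v = -1/100051 (v = 1/(-100051) = -1/100051 ≈ -9.9949e-6)
v/X(195) = -1/100051/195 = -1/100051*1/195 = -1/19509945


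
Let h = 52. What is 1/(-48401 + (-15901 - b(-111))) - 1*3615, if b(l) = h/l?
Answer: -25801954161/7137470 ≈ -3615.0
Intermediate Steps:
b(l) = 52/l
1/(-48401 + (-15901 - b(-111))) - 1*3615 = 1/(-48401 + (-15901 - 52/(-111))) - 1*3615 = 1/(-48401 + (-15901 - 52*(-1)/111)) - 3615 = 1/(-48401 + (-15901 - 1*(-52/111))) - 3615 = 1/(-48401 + (-15901 + 52/111)) - 3615 = 1/(-48401 - 1764959/111) - 3615 = 1/(-7137470/111) - 3615 = -111/7137470 - 3615 = -25801954161/7137470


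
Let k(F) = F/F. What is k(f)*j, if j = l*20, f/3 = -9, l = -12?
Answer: -240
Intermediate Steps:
f = -27 (f = 3*(-9) = -27)
k(F) = 1
j = -240 (j = -12*20 = -240)
k(f)*j = 1*(-240) = -240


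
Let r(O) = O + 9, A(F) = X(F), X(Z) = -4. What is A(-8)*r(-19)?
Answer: 40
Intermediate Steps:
A(F) = -4
r(O) = 9 + O
A(-8)*r(-19) = -4*(9 - 19) = -4*(-10) = 40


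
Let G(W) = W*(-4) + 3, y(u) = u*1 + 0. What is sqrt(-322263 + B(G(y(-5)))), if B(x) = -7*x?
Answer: 2*I*sqrt(80606) ≈ 567.82*I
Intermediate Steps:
y(u) = u (y(u) = u + 0 = u)
G(W) = 3 - 4*W (G(W) = -4*W + 3 = 3 - 4*W)
sqrt(-322263 + B(G(y(-5)))) = sqrt(-322263 - 7*(3 - 4*(-5))) = sqrt(-322263 - 7*(3 + 20)) = sqrt(-322263 - 7*23) = sqrt(-322263 - 161) = sqrt(-322424) = 2*I*sqrt(80606)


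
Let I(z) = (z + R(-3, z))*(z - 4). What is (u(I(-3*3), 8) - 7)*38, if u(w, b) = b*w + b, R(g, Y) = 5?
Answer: 15846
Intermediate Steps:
I(z) = (-4 + z)*(5 + z) (I(z) = (z + 5)*(z - 4) = (5 + z)*(-4 + z) = (-4 + z)*(5 + z))
u(w, b) = b + b*w
(u(I(-3*3), 8) - 7)*38 = (8*(1 + (-20 - 3*3 + (-3*3)**2)) - 7)*38 = (8*(1 + (-20 - 9 + (-9)**2)) - 7)*38 = (8*(1 + (-20 - 9 + 81)) - 7)*38 = (8*(1 + 52) - 7)*38 = (8*53 - 7)*38 = (424 - 7)*38 = 417*38 = 15846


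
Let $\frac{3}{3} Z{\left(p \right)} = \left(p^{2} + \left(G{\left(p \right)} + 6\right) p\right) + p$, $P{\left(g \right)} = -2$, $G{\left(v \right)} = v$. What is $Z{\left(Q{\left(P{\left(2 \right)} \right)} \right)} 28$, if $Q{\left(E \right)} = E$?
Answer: $-168$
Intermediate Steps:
$Z{\left(p \right)} = p + p^{2} + p \left(6 + p\right)$ ($Z{\left(p \right)} = \left(p^{2} + \left(p + 6\right) p\right) + p = \left(p^{2} + \left(6 + p\right) p\right) + p = \left(p^{2} + p \left(6 + p\right)\right) + p = p + p^{2} + p \left(6 + p\right)$)
$Z{\left(Q{\left(P{\left(2 \right)} \right)} \right)} 28 = - 2 \left(7 + 2 \left(-2\right)\right) 28 = - 2 \left(7 - 4\right) 28 = \left(-2\right) 3 \cdot 28 = \left(-6\right) 28 = -168$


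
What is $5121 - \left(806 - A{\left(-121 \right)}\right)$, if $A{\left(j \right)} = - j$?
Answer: $4436$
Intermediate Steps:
$5121 - \left(806 - A{\left(-121 \right)}\right) = 5121 - \left(806 - \left(-1\right) \left(-121\right)\right) = 5121 - \left(806 - 121\right) = 5121 - 685 = 4436$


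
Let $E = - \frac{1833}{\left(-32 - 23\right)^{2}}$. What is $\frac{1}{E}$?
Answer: $- \frac{3025}{1833} \approx -1.6503$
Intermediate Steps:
$E = - \frac{1833}{3025}$ ($E = - \frac{1833}{\left(-55\right)^{2}} = - \frac{1833}{3025} \approx -0.60595$)
$\frac{1}{E} = \frac{1}{- \frac{1833}{3025}} = - \frac{3025}{1833}$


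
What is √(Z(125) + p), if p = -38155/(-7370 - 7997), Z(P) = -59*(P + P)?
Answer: I*√28781387065/1397 ≈ 121.44*I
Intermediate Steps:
Z(P) = -118*P
p = 38155/15367 (p = -38155/(-15367) = -38155*(-1/15367) = 38155/15367 ≈ 2.4829)
√(Z(125) + p) = √(-118*125 + 38155/15367) = √(-14750 + 38155/15367) = √(-226625095/15367) = I*√28781387065/1397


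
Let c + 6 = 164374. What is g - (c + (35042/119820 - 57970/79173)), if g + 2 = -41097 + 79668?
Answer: -198898192749001/1581084810 ≈ -1.2580e+5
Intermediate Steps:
c = 164368 (c = -6 + 164374 = 164368)
g = 38569 (g = -2 + (-41097 + 79668) = -2 + 38571 = 38569)
g - (c + (35042/119820 - 57970/79173)) = 38569 - (164368 + (35042/119820 - 57970/79173)) = 38569 - (164368 + (35042*(1/119820) - 57970*1/79173)) = 38569 - (164368 + (17521/59910 - 57970/79173)) = 38569 - (164368 - 695264189/1581084810) = 38569 - 1*259879052785891/1581084810 = 38569 - 259879052785891/1581084810 = -198898192749001/1581084810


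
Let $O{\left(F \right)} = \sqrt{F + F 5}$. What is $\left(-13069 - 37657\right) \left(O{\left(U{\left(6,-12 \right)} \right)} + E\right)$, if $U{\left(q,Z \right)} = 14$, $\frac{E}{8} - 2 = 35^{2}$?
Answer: $-497926416 - 101452 \sqrt{21} \approx -4.9839 \cdot 10^{8}$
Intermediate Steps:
$E = 9816$ ($E = 16 + 8 \cdot 35^{2} = 16 + 8 \cdot 1225 = 16 + 9800 = 9816$)
$O{\left(F \right)} = \sqrt{6} \sqrt{F}$ ($O{\left(F \right)} = \sqrt{F + 5 F} = \sqrt{6 F} = \sqrt{6} \sqrt{F}$)
$\left(-13069 - 37657\right) \left(O{\left(U{\left(6,-12 \right)} \right)} + E\right) = \left(-13069 - 37657\right) \left(\sqrt{6} \sqrt{14} + 9816\right) = - 50726 \left(2 \sqrt{21} + 9816\right) = - 50726 \left(9816 + 2 \sqrt{21}\right) = -497926416 - 101452 \sqrt{21}$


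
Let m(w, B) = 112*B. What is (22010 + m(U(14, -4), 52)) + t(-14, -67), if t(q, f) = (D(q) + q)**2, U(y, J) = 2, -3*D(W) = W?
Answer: 251290/9 ≈ 27921.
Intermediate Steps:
D(W) = -W/3
t(q, f) = 4*q**2/9 (t(q, f) = (-q/3 + q)**2 = (2*q/3)**2 = 4*q**2/9)
(22010 + m(U(14, -4), 52)) + t(-14, -67) = (22010 + 112*52) + (4/9)*(-14)**2 = (22010 + 5824) + (4/9)*196 = 27834 + 784/9 = 251290/9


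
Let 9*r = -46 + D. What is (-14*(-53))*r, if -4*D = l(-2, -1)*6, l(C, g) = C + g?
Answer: -30793/9 ≈ -3421.4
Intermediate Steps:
D = 9/2 (D = -(-2 - 1)*6/4 = -(-3)*6/4 = -1/4*(-18) = 9/2 ≈ 4.5000)
r = -83/18 (r = (-46 + 9/2)/9 = (1/9)*(-83/2) = -83/18 ≈ -4.6111)
(-14*(-53))*r = -14*(-53)*(-83/18) = 742*(-83/18) = -30793/9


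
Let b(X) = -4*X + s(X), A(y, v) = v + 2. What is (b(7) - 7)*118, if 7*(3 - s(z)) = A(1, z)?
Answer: -27494/7 ≈ -3927.7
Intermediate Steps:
A(y, v) = 2 + v
s(z) = 19/7 - z/7 (s(z) = 3 - (2 + z)/7 = 3 + (-2/7 - z/7) = 19/7 - z/7)
b(X) = 19/7 - 29*X/7 (b(X) = -4*X + (19/7 - X/7) = 19/7 - 29*X/7)
(b(7) - 7)*118 = ((19/7 - 29/7*7) - 7)*118 = ((19/7 - 29) - 7)*118 = (-184/7 - 7)*118 = -233/7*118 = -27494/7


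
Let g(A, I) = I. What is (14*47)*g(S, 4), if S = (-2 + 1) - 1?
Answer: 2632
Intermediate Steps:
S = -2 (S = -1 - 1 = -2)
(14*47)*g(S, 4) = (14*47)*4 = 658*4 = 2632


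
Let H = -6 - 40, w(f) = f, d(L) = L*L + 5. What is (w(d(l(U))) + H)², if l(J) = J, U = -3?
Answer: 1024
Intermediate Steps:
d(L) = 5 + L² (d(L) = L² + 5 = 5 + L²)
H = -46
(w(d(l(U))) + H)² = ((5 + (-3)²) - 46)² = ((5 + 9) - 46)² = (14 - 46)² = (-32)² = 1024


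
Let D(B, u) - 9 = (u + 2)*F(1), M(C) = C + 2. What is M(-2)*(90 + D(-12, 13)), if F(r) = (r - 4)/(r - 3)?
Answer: 0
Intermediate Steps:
M(C) = 2 + C
F(r) = (-4 + r)/(-3 + r)
D(B, u) = 12 + 3*u/2 (D(B, u) = 9 + (u + 2)*((-4 + 1)/(-3 + 1)) = 9 + (2 + u)*(-3/(-2)) = 9 + (2 + u)*(-½*(-3)) = 9 + (2 + u)*(3/2) = 9 + (3 + 3*u/2) = 12 + 3*u/2)
M(-2)*(90 + D(-12, 13)) = (2 - 2)*(90 + (12 + (3/2)*13)) = 0*(90 + (12 + 39/2)) = 0*(90 + 63/2) = 0*(243/2) = 0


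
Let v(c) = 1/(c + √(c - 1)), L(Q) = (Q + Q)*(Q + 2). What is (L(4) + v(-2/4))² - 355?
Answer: (-9933*I + 3706*√6)/(-5*I + 2*√6) ≈ 1921.2 - 66.786*I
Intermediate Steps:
L(Q) = 2*Q*(2 + Q) (L(Q) = (2*Q)*(2 + Q) = 2*Q*(2 + Q))
v(c) = 1/(c + √(-1 + c))
(L(4) + v(-2/4))² - 355 = (2*4*(2 + 4) + 1/(-2/4 + √(-1 - 2/4)))² - 355 = (2*4*6 + 1/(-2*¼ + √(-1 - 2*¼)))² - 355 = (48 + 1/(-½ + √(-1 - ½)))² - 355 = (48 + 1/(-½ + √(-3/2)))² - 355 = (48 + 1/(-½ + I*√6/2))² - 355 = -355 + (48 + 1/(-½ + I*√6/2))²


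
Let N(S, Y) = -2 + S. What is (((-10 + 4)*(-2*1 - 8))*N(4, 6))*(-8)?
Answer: -960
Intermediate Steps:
(((-10 + 4)*(-2*1 - 8))*N(4, 6))*(-8) = (((-10 + 4)*(-2*1 - 8))*(-2 + 4))*(-8) = (-6*(-2 - 8)*2)*(-8) = (-6*(-10)*2)*(-8) = (60*2)*(-8) = 120*(-8) = -960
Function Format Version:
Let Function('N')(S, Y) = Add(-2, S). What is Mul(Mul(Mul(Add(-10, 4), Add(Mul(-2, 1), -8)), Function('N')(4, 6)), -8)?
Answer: -960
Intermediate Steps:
Mul(Mul(Mul(Add(-10, 4), Add(Mul(-2, 1), -8)), Function('N')(4, 6)), -8) = Mul(Mul(Mul(Add(-10, 4), Add(Mul(-2, 1), -8)), Add(-2, 4)), -8) = Mul(Mul(Mul(-6, Add(-2, -8)), 2), -8) = Mul(Mul(Mul(-6, -10), 2), -8) = Mul(Mul(60, 2), -8) = Mul(120, -8) = -960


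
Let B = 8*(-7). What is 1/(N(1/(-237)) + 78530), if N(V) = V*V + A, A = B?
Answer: 56169/4407806107 ≈ 1.2743e-5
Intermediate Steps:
B = -56
A = -56
N(V) = -56 + V² (N(V) = V*V - 56 = V² - 56 = -56 + V²)
1/(N(1/(-237)) + 78530) = 1/((-56 + (1/(-237))²) + 78530) = 1/((-56 + (-1/237)²) + 78530) = 1/((-56 + 1/56169) + 78530) = 1/(-3145463/56169 + 78530) = 1/(4407806107/56169) = 56169/4407806107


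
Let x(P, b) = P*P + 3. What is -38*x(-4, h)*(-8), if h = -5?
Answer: 5776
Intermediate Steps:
x(P, b) = 3 + P² (x(P, b) = P² + 3 = 3 + P²)
-38*x(-4, h)*(-8) = -38*(3 + (-4)²)*(-8) = -38*(3 + 16)*(-8) = -38*19*(-8) = -722*(-8) = 5776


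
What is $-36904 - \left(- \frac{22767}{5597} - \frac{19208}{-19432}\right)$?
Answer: $- \frac{71667455358}{1942159} \approx -36901.0$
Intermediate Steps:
$-36904 - \left(- \frac{22767}{5597} - \frac{19208}{-19432}\right) = -36904 - \left(\left(-22767\right) \frac{1}{5597} - - \frac{343}{347}\right) = -36904 - \left(- \frac{22767}{5597} + \frac{343}{347}\right) = -36904 - - \frac{5980378}{1942159} = -36904 + \frac{5980378}{1942159} = - \frac{71667455358}{1942159}$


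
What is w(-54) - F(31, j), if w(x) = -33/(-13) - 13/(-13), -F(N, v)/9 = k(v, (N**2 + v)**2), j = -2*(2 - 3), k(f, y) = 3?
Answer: 397/13 ≈ 30.538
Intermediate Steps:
j = 2 (j = -2*(-1) = 2)
F(N, v) = -27 (F(N, v) = -9*3 = -27)
w(x) = 46/13 (w(x) = -33*(-1/13) - 13*(-1/13) = 33/13 + 1 = 46/13)
w(-54) - F(31, j) = 46/13 - 1*(-27) = 46/13 + 27 = 397/13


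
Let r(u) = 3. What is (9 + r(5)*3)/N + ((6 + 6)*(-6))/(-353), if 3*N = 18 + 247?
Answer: 38142/93545 ≈ 0.40774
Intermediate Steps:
N = 265/3 (N = (18 + 247)/3 = (⅓)*265 = 265/3 ≈ 88.333)
(9 + r(5)*3)/N + ((6 + 6)*(-6))/(-353) = (9 + 3*3)/(265/3) + ((6 + 6)*(-6))/(-353) = (9 + 9)*(3/265) + (12*(-6))*(-1/353) = 18*(3/265) - 72*(-1/353) = 54/265 + 72/353 = 38142/93545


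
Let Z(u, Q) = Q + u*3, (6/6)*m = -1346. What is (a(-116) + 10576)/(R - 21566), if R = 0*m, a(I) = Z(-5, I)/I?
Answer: -1226947/2501656 ≈ -0.49045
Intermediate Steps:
m = -1346
Z(u, Q) = Q + 3*u
a(I) = (-15 + I)/I (a(I) = (I + 3*(-5))/I = (I - 15)/I = (-15 + I)/I)
R = 0 (R = 0*(-1346) = 0)
(a(-116) + 10576)/(R - 21566) = ((-15 - 116)/(-116) + 10576)/(0 - 21566) = (-1/116*(-131) + 10576)/(-21566) = (131/116 + 10576)*(-1/21566) = (1226947/116)*(-1/21566) = -1226947/2501656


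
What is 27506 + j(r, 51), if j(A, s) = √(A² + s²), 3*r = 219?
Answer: 27506 + √7930 ≈ 27595.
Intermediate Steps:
r = 73 (r = (⅓)*219 = 73)
27506 + j(r, 51) = 27506 + √(73² + 51²) = 27506 + √(5329 + 2601) = 27506 + √7930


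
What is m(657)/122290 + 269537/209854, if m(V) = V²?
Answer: 30886237244/6415761415 ≈ 4.8141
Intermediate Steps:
m(657)/122290 + 269537/209854 = 657²/122290 + 269537/209854 = 431649*(1/122290) + 269537*(1/209854) = 431649/122290 + 269537/209854 = 30886237244/6415761415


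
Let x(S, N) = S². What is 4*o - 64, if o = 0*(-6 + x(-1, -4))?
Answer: -64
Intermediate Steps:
o = 0 (o = 0*(-6 + (-1)²) = 0*(-6 + 1) = 0*(-5) = 0)
4*o - 64 = 4*0 - 64 = 0 - 64 = -64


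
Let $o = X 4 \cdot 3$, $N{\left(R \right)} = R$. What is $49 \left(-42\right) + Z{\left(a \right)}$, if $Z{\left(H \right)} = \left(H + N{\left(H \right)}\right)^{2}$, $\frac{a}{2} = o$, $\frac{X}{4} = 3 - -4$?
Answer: $1804278$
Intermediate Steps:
$X = 28$ ($X = 4 \left(3 - -4\right) = 4 \left(3 + 4\right) = 4 \cdot 7 = 28$)
$o = 336$ ($o = 28 \cdot 4 \cdot 3 = 112 \cdot 3 = 336$)
$a = 672$ ($a = 2 \cdot 336 = 672$)
$Z{\left(H \right)} = 4 H^{2}$ ($Z{\left(H \right)} = \left(H + H\right)^{2} = \left(2 H\right)^{2} = 4 H^{2}$)
$49 \left(-42\right) + Z{\left(a \right)} = 49 \left(-42\right) + 4 \cdot 672^{2} = -2058 + 4 \cdot 451584 = -2058 + 1806336 = 1804278$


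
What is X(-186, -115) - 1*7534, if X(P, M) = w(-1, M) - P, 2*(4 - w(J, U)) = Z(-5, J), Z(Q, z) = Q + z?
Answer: -7341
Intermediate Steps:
w(J, U) = 13/2 - J/2 (w(J, U) = 4 - (-5 + J)/2 = 4 + (5/2 - J/2) = 13/2 - J/2)
X(P, M) = 7 - P (X(P, M) = (13/2 - 1/2*(-1)) - P = (13/2 + 1/2) - P = 7 - P)
X(-186, -115) - 1*7534 = (7 - 1*(-186)) - 1*7534 = (7 + 186) - 7534 = 193 - 7534 = -7341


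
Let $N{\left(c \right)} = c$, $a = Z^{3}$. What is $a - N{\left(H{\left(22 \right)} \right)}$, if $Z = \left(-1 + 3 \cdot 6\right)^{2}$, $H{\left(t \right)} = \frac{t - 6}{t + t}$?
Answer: $\frac{265513255}{11} \approx 2.4138 \cdot 10^{7}$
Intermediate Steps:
$H{\left(t \right)} = \frac{-6 + t}{2 t}$
$Z = 289$ ($Z = \left(-1 + 18\right)^{2} = 17^{2} = 289$)
$a = 24137569$ ($a = 289^{3} = 24137569$)
$a - N{\left(H{\left(22 \right)} \right)} = 24137569 - \frac{-6 + 22}{2 \cdot 22} = 24137569 - \frac{1}{2} \cdot \frac{1}{22} \cdot 16 = 24137569 - \frac{4}{11} = \frac{265513255}{11}$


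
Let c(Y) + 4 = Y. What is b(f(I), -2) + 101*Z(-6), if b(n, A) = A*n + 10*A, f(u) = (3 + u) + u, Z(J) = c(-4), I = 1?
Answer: -838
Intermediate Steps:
c(Y) = -4 + Y
Z(J) = -8 (Z(J) = -4 - 4 = -8)
f(u) = 3 + 2*u
b(n, A) = 10*A + A*n
b(f(I), -2) + 101*Z(-6) = -2*(10 + (3 + 2*1)) + 101*(-8) = -2*(10 + (3 + 2)) - 808 = -2*(10 + 5) - 808 = -2*15 - 808 = -30 - 808 = -838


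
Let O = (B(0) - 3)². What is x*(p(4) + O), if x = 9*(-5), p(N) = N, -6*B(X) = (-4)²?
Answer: -1625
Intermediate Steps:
B(X) = -8/3 (B(X) = -⅙*(-4)² = -⅙*16 = -8/3)
x = -45
O = 289/9 (O = (-8/3 - 3)² = (-17/3)² = 289/9 ≈ 32.111)
x*(p(4) + O) = -45*(4 + 289/9) = -45*325/9 = -1625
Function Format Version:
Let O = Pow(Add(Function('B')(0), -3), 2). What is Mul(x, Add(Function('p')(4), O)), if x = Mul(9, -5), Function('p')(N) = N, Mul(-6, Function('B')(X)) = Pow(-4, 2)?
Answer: -1625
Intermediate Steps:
Function('B')(X) = Rational(-8, 3) (Function('B')(X) = Mul(Rational(-1, 6), Pow(-4, 2)) = Mul(Rational(-1, 6), 16) = Rational(-8, 3))
x = -45
O = Rational(289, 9) (O = Pow(Add(Rational(-8, 3), -3), 2) = Pow(Rational(-17, 3), 2) = Rational(289, 9) ≈ 32.111)
Mul(x, Add(Function('p')(4), O)) = Mul(-45, Add(4, Rational(289, 9))) = Mul(-45, Rational(325, 9)) = -1625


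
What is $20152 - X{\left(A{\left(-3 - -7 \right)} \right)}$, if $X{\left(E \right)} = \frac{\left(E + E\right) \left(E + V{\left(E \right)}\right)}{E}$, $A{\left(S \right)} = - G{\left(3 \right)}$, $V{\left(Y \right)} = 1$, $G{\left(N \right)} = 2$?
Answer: $20154$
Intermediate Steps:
$A{\left(S \right)} = -2$ ($A{\left(S \right)} = \left(-1\right) 2 = -2$)
$X{\left(E \right)} = 2 + 2 E$ ($X{\left(E \right)} = \frac{\left(E + E\right) \left(E + 1\right)}{E} = \frac{2 E \left(1 + E\right)}{E} = 2 + 2 E$)
$20152 - X{\left(A{\left(-3 - -7 \right)} \right)} = 20152 - \left(2 + 2 \left(-2\right)\right) = 20152 - \left(2 - 4\right) = 20152 - -2 = 20152 + 2 = 20154$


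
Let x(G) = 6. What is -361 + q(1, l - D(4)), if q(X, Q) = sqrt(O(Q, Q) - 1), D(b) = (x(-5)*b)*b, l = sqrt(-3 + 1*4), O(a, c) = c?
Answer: -361 + 4*I*sqrt(6) ≈ -361.0 + 9.798*I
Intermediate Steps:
l = 1 (l = sqrt(-3 + 4) = sqrt(1) = 1)
D(b) = 6*b**2 (D(b) = (6*b)*b = 6*b**2)
q(X, Q) = sqrt(-1 + Q) (q(X, Q) = sqrt(Q - 1) = sqrt(-1 + Q))
-361 + q(1, l - D(4)) = -361 + sqrt(-1 + (1 - 6*4**2)) = -361 + sqrt(-1 + (1 - 6*16)) = -361 + sqrt(-1 + (1 - 1*96)) = -361 + sqrt(-1 + (1 - 96)) = -361 + sqrt(-1 - 95) = -361 + sqrt(-96) = -361 + 4*I*sqrt(6)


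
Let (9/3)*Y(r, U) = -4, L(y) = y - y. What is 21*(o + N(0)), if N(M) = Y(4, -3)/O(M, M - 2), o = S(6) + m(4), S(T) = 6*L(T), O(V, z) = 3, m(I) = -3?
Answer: -217/3 ≈ -72.333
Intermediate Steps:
L(y) = 0
Y(r, U) = -4/3 (Y(r, U) = (⅓)*(-4) = -4/3)
S(T) = 0 (S(T) = 6*0 = 0)
o = -3 (o = 0 - 3 = -3)
N(M) = -4/9 (N(M) = -4/3/3 = -4/3*⅓ = -4/9)
21*(o + N(0)) = 21*(-3 - 4/9) = 21*(-31/9) = -217/3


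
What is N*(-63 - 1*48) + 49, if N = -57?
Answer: 6376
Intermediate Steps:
N*(-63 - 1*48) + 49 = -57*(-63 - 1*48) + 49 = -57*(-63 - 48) + 49 = -57*(-111) + 49 = 6327 + 49 = 6376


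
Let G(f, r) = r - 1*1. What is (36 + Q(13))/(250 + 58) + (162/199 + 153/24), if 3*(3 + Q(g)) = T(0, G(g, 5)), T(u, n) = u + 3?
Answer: 894797/122584 ≈ 7.2995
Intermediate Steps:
G(f, r) = -1 + r (G(f, r) = r - 1 = -1 + r)
T(u, n) = 3 + u
Q(g) = -2 (Q(g) = -3 + (3 + 0)/3 = -3 + (⅓)*3 = -3 + 1 = -2)
(36 + Q(13))/(250 + 58) + (162/199 + 153/24) = (36 - 2)/(250 + 58) + (162/199 + 153/24) = 34/308 + (162*(1/199) + 153*(1/24)) = 34*(1/308) + (162/199 + 51/8) = 17/154 + 11445/1592 = 894797/122584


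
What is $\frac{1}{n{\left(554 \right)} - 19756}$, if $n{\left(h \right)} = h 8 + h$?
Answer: $- \frac{1}{14770} \approx -6.7705 \cdot 10^{-5}$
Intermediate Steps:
$n{\left(h \right)} = 9 h$ ($n{\left(h \right)} = 8 h + h = 9 h$)
$\frac{1}{n{\left(554 \right)} - 19756} = \frac{1}{9 \cdot 554 - 19756} = \frac{1}{4986 - 19756} = \frac{1}{-14770} = - \frac{1}{14770}$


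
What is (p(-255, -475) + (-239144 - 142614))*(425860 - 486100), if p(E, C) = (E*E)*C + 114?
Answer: 1883615584560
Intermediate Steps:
p(E, C) = 114 + C*E² (p(E, C) = E²*C + 114 = C*E² + 114 = 114 + C*E²)
(p(-255, -475) + (-239144 - 142614))*(425860 - 486100) = ((114 - 475*(-255)²) + (-239144 - 142614))*(425860 - 486100) = ((114 - 475*65025) - 381758)*(-60240) = ((114 - 30886875) - 381758)*(-60240) = (-30886761 - 381758)*(-60240) = -31268519*(-60240) = 1883615584560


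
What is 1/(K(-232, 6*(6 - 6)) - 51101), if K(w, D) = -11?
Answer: -1/51112 ≈ -1.9565e-5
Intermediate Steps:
1/(K(-232, 6*(6 - 6)) - 51101) = 1/(-11 - 51101) = 1/(-51112) = -1/51112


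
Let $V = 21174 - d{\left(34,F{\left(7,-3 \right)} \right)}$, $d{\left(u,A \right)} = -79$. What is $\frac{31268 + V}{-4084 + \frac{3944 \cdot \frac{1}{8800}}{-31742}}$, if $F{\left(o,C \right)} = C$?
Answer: $- \frac{1833833740200}{142597761293} \approx -12.86$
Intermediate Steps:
$V = 21253$ ($V = 21174 - -79 = 21174 + 79 = 21253$)
$\frac{31268 + V}{-4084 + \frac{3944 \cdot \frac{1}{8800}}{-31742}} = \frac{31268 + 21253}{-4084 + \frac{3944 \cdot \frac{1}{8800}}{-31742}} = \frac{52521}{-4084 + 3944 \cdot \frac{1}{8800} \left(- \frac{1}{31742}\right)} = \frac{52521}{-4084 + \frac{493}{1100} \left(- \frac{1}{31742}\right)} = \frac{52521}{-4084 - \frac{493}{34916200}} = \frac{52521}{- \frac{142597761293}{34916200}} = 52521 \left(- \frac{34916200}{142597761293}\right) = - \frac{1833833740200}{142597761293}$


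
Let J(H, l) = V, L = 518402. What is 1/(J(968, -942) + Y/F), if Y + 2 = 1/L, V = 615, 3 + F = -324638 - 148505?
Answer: 245279832692/150847098142383 ≈ 0.0016260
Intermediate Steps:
F = -473146 (F = -3 + (-324638 - 148505) = -3 - 473143 = -473146)
J(H, l) = 615
Y = -1036803/518402 (Y = -2 + 1/518402 = -1036803/518402 ≈ -2.0000)
1/(J(968, -942) + Y/F) = 1/(615 - 1036803/518402/(-473146)) = 1/(615 - 1036803/518402*(-1/473146)) = 1/(615 + 1036803/245279832692) = 1/(150847098142383/245279832692) = 245279832692/150847098142383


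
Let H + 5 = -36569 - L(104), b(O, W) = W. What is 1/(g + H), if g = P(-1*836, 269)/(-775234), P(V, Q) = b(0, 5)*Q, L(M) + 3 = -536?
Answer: -775234/27935558535 ≈ -2.7751e-5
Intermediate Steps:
L(M) = -539 (L(M) = -3 - 536 = -539)
P(V, Q) = 5*Q
H = -36035 (H = -5 + (-36569 - 1*(-539)) = -5 + (-36569 + 539) = -5 - 36030 = -36035)
g = -1345/775234 (g = (5*269)/(-775234) = 1345*(-1/775234) = -1345/775234 ≈ -0.0017350)
1/(g + H) = 1/(-1345/775234 - 36035) = 1/(-27935558535/775234) = -775234/27935558535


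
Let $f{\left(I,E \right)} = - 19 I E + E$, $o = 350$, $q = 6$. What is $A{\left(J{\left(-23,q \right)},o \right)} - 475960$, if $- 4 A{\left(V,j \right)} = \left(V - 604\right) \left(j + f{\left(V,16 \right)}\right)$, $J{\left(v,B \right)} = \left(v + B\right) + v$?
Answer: $1540726$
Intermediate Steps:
$f{\left(I,E \right)} = E - 19 E I$ ($f{\left(I,E \right)} = - 19 E I + E = E - 19 E I$)
$J{\left(v,B \right)} = B + 2 v$ ($J{\left(v,B \right)} = \left(B + v\right) + v = B + 2 v$)
$A{\left(V,j \right)} = - \frac{\left(-604 + V\right) \left(16 + j - 304 V\right)}{4}$ ($A{\left(V,j \right)} = - \frac{\left(V - 604\right) \left(j + 16 \left(1 - 19 V\right)\right)}{4} = - \frac{\left(-604 + V\right) \left(j - \left(-16 + 304 V\right)\right)}{4} = - \frac{\left(-604 + V\right) \left(16 + j - 304 V\right)}{4}$)
$A{\left(J{\left(-23,q \right)},o \right)} - 475960 = \left(2416 - 45908 \left(6 + 2 \left(-23\right)\right) + 76 \left(6 + 2 \left(-23\right)\right)^{2} + 151 \cdot 350 - \frac{1}{4} \left(6 + 2 \left(-23\right)\right) 350\right) - 475960 = \left(2416 - 45908 \left(6 - 46\right) + 76 \left(6 - 46\right)^{2} + 52850 - \frac{1}{4} \left(6 - 46\right) 350\right) - 475960 = \left(2416 - -1836320 + 76 \left(-40\right)^{2} + 52850 - \left(-10\right) 350\right) - 475960 = \left(2416 + 1836320 + 76 \cdot 1600 + 52850 + 3500\right) - 475960 = \left(2416 + 1836320 + 121600 + 52850 + 3500\right) - 475960 = 2016686 - 475960 = 1540726$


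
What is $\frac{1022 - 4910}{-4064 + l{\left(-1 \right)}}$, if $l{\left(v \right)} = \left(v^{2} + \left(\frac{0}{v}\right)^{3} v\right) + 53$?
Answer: $\frac{1944}{2005} \approx 0.96958$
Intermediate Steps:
$l{\left(v \right)} = 53 + v^{2}$ ($l{\left(v \right)} = \left(v^{2} + 0^{3} v\right) + 53 = \left(v^{2} + 0 v\right) + 53 = \left(v^{2} + 0\right) + 53 = v^{2} + 53 = 53 + v^{2}$)
$\frac{1022 - 4910}{-4064 + l{\left(-1 \right)}} = \frac{1022 - 4910}{-4064 + \left(53 + \left(-1\right)^{2}\right)} = - \frac{3888}{-4064 + \left(53 + 1\right)} = - \frac{3888}{-4064 + 54} = - \frac{3888}{-4010} = \left(-3888\right) \left(- \frac{1}{4010}\right) = \frac{1944}{2005}$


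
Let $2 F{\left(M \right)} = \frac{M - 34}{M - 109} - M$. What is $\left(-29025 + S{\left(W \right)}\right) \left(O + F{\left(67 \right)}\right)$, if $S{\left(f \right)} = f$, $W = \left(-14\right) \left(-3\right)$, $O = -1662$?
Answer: $\frac{1376257755}{28} \approx 4.9152 \cdot 10^{7}$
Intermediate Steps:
$W = 42$
$F{\left(M \right)} = - \frac{M}{2} + \frac{-34 + M}{2 \left(-109 + M\right)}$ ($F{\left(M \right)} = \frac{\frac{M - 34}{M - 109} - M}{2} = \frac{\frac{-34 + M}{-109 + M} - M}{2} = \frac{- M + \frac{-34 + M}{-109 + M}}{2} = - \frac{M}{2} + \frac{-34 + M}{2 \left(-109 + M\right)}$)
$\left(-29025 + S{\left(W \right)}\right) \left(O + F{\left(67 \right)}\right) = \left(-29025 + 42\right) \left(-1662 + \frac{-34 - 67^{2} + 110 \cdot 67}{2 \left(-109 + 67\right)}\right) = - 28983 \left(-1662 + \frac{-34 - 4489 + 7370}{2 \left(-42\right)}\right) = - 28983 \left(-1662 + \frac{1}{2} \left(- \frac{1}{42}\right) \left(-34 - 4489 + 7370\right)\right) = - 28983 \left(-1662 + \frac{1}{2} \left(- \frac{1}{42}\right) 2847\right) = - 28983 \left(-1662 - \frac{949}{28}\right) = \left(-28983\right) \left(- \frac{47485}{28}\right) = \frac{1376257755}{28}$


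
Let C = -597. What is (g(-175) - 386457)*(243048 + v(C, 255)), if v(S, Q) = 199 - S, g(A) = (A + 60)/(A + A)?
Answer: -3298229920574/35 ≈ -9.4235e+10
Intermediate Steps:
g(A) = (60 + A)/(2*A) (g(A) = (60 + A)/((2*A)) = (60 + A)*(1/(2*A)) = (60 + A)/(2*A))
(g(-175) - 386457)*(243048 + v(C, 255)) = ((½)*(60 - 175)/(-175) - 386457)*(243048 + (199 - 1*(-597))) = ((½)*(-1/175)*(-115) - 386457)*(243048 + (199 + 597)) = (23/70 - 386457)*(243048 + 796) = -27051967/70*243844 = -3298229920574/35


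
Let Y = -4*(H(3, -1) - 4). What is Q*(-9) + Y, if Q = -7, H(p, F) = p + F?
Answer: 71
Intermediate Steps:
H(p, F) = F + p
Y = 8 (Y = -4*((-1 + 3) - 4) = -4*(2 - 4) = -4*(-2) = 8)
Q*(-9) + Y = -7*(-9) + 8 = 63 + 8 = 71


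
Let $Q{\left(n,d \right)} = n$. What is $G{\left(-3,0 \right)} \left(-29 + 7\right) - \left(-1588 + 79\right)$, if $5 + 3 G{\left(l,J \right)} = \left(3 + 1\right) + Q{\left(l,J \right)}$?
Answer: $\frac{4615}{3} \approx 1538.3$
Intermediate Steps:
$G{\left(l,J \right)} = - \frac{1}{3} + \frac{l}{3}$ ($G{\left(l,J \right)} = - \frac{5}{3} + \frac{\left(3 + 1\right) + l}{3} = - \frac{5}{3} + \frac{4 + l}{3} = - \frac{5}{3} + \left(\frac{4}{3} + \frac{l}{3}\right) = - \frac{1}{3} + \frac{l}{3}$)
$G{\left(-3,0 \right)} \left(-29 + 7\right) - \left(-1588 + 79\right) = \left(- \frac{1}{3} + \frac{1}{3} \left(-3\right)\right) \left(-29 + 7\right) - \left(-1588 + 79\right) = \left(- \frac{1}{3} - 1\right) \left(-22\right) - -1509 = \left(- \frac{4}{3}\right) \left(-22\right) + 1509 = \frac{88}{3} + 1509 = \frac{4615}{3}$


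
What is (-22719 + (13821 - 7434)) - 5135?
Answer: -21467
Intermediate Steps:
(-22719 + (13821 - 7434)) - 5135 = (-22719 + 6387) - 5135 = -16332 - 5135 = -21467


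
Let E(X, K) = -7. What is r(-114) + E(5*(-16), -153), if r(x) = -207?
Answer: -214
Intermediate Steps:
r(-114) + E(5*(-16), -153) = -207 - 7 = -214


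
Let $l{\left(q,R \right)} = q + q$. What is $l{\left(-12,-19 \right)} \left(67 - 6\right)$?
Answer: $-1464$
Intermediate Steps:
$l{\left(q,R \right)} = 2 q$
$l{\left(-12,-19 \right)} \left(67 - 6\right) = 2 \left(-12\right) \left(67 - 6\right) = - 24 \left(67 - 6\right) = \left(-24\right) 61 = -1464$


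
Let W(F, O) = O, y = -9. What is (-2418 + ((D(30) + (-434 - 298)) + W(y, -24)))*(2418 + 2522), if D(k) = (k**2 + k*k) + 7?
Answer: -6752980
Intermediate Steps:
D(k) = 7 + 2*k**2 (D(k) = (k**2 + k**2) + 7 = 2*k**2 + 7 = 7 + 2*k**2)
(-2418 + ((D(30) + (-434 - 298)) + W(y, -24)))*(2418 + 2522) = (-2418 + (((7 + 2*30**2) + (-434 - 298)) - 24))*(2418 + 2522) = (-2418 + (((7 + 2*900) - 732) - 24))*4940 = (-2418 + (((7 + 1800) - 732) - 24))*4940 = (-2418 + ((1807 - 732) - 24))*4940 = (-2418 + (1075 - 24))*4940 = (-2418 + 1051)*4940 = -1367*4940 = -6752980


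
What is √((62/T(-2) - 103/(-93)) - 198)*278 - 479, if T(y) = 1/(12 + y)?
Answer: -479 + 5282*√10137/93 ≈ 5239.3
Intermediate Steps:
√((62/T(-2) - 103/(-93)) - 198)*278 - 479 = √((62/(1/(12 - 2)) - 103/(-93)) - 198)*278 - 479 = √((62/(1/10) - 103*(-1/93)) - 198)*278 - 479 = √((62/(⅒) + 103/93) - 198)*278 - 479 = √((62*10 + 103/93) - 198)*278 - 479 = √((620 + 103/93) - 198)*278 - 479 = √(57763/93 - 198)*278 - 479 = √(39349/93)*278 - 479 = (19*√10137/93)*278 - 479 = 5282*√10137/93 - 479 = -479 + 5282*√10137/93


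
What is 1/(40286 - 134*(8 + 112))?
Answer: 1/24206 ≈ 4.1312e-5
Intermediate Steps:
1/(40286 - 134*(8 + 112)) = 1/(40286 - 134*120) = 1/(40286 - 16080) = 1/24206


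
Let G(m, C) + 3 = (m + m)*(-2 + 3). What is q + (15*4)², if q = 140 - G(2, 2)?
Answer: 3739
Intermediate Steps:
G(m, C) = -3 + 2*m (G(m, C) = -3 + (m + m)*(-2 + 3) = -3 + (2*m)*1 = -3 + 2*m)
q = 139 (q = 140 - (-3 + 2*2) = 140 - (-3 + 4) = 140 - 1*1 = 140 - 1 = 139)
q + (15*4)² = 139 + (15*4)² = 139 + 60² = 139 + 3600 = 3739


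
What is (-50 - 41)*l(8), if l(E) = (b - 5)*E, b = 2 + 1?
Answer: 1456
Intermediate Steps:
b = 3
l(E) = -2*E (l(E) = (3 - 5)*E = -2*E)
(-50 - 41)*l(8) = (-50 - 41)*(-2*8) = -91*(-16) = 1456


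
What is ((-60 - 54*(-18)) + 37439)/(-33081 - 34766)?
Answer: -38351/67847 ≈ -0.56526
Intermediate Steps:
((-60 - 54*(-18)) + 37439)/(-33081 - 34766) = ((-60 + 972) + 37439)/(-67847) = (912 + 37439)*(-1/67847) = 38351*(-1/67847) = -38351/67847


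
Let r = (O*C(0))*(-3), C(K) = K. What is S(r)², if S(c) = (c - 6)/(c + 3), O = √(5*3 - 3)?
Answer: 4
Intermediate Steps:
O = 2*√3 (O = √(15 - 3) = √12 = 2*√3 ≈ 3.4641)
r = 0 (r = ((2*√3)*0)*(-3) = 0*(-3) = 0)
S(c) = (-6 + c)/(3 + c)
S(r)² = ((-6 + 0)/(3 + 0))² = (-6/3)² = ((⅓)*(-6))² = (-2)² = 4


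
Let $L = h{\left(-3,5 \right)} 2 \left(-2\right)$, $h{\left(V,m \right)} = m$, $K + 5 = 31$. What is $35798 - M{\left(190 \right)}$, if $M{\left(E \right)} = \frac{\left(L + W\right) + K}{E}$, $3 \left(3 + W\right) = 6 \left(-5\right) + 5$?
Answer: $\frac{10202438}{285} \approx 35798.0$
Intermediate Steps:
$K = 26$ ($K = -5 + 31 = 26$)
$W = - \frac{34}{3}$ ($W = -3 + \frac{6 \left(-5\right) + 5}{3} = -3 + \frac{-30 + 5}{3} = -3 + \frac{1}{3} \left(-25\right) = -3 - \frac{25}{3} = - \frac{34}{3} \approx -11.333$)
$L = -20$ ($L = 5 \cdot 2 \left(-2\right) = 10 \left(-2\right) = -20$)
$M{\left(E \right)} = - \frac{16}{3 E}$ ($M{\left(E \right)} = \frac{\left(-20 - \frac{34}{3}\right) + 26}{E} = \frac{- \frac{94}{3} + 26}{E} = - \frac{16}{3 E}$)
$35798 - M{\left(190 \right)} = 35798 - - \frac{16}{3 \cdot 190} = 35798 - \left(- \frac{16}{3}\right) \frac{1}{190} = 35798 - - \frac{8}{285} = 35798 + \frac{8}{285} = \frac{10202438}{285}$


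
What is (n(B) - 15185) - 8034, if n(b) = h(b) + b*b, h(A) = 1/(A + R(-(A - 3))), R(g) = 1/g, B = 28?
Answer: -15682040/699 ≈ -22435.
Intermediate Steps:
h(A) = 1/(A + 1/(3 - A)) (h(A) = 1/(A + 1/(-(A - 3))) = 1/(A + 1/(-(-3 + A))) = 1/(A + 1/(3 - A)))
n(b) = b**2 + (-3 + b)/(-1 + b*(-3 + b)) (n(b) = (-3 + b)/(-1 + b*(-3 + b)) + b*b = (-3 + b)/(-1 + b*(-3 + b)) + b**2 = b**2 + (-3 + b)/(-1 + b*(-3 + b)))
(n(B) - 15185) - 8034 = ((28**2 + 1/(28 - 1/(-3 + 28))) - 15185) - 8034 = ((784 + 1/(28 - 1/25)) - 15185) - 8034 = ((784 + 1/(699/25)) - 15185) - 8034 = ((784 + 25/699) - 15185) - 8034 = (548041/699 - 15185) - 8034 = -10066274/699 - 8034 = -15682040/699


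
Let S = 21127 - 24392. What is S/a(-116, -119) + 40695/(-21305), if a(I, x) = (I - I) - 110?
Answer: 2603375/93742 ≈ 27.772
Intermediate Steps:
a(I, x) = -110 (a(I, x) = 0 - 110 = -110)
S = -3265
S/a(-116, -119) + 40695/(-21305) = -3265/(-110) + 40695/(-21305) = -3265*(-1/110) + 40695*(-1/21305) = 653/22 - 8139/4261 = 2603375/93742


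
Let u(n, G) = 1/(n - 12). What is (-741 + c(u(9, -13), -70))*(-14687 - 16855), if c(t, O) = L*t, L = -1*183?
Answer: 21448560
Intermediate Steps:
u(n, G) = 1/(-12 + n)
L = -183
c(t, O) = -183*t
(-741 + c(u(9, -13), -70))*(-14687 - 16855) = (-741 - 183/(-12 + 9))*(-14687 - 16855) = (-741 - 183/(-3))*(-31542) = (-741 - 183*(-1/3))*(-31542) = (-741 + 61)*(-31542) = -680*(-31542) = 21448560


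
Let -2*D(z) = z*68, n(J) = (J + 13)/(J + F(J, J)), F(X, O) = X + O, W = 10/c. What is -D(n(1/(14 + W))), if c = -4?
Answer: 5117/3 ≈ 1705.7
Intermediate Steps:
W = -5/2 (W = 10/(-4) = 10*(-¼) = -5/2 ≈ -2.5000)
F(X, O) = O + X
n(J) = (13 + J)/(3*J) (n(J) = (J + 13)/(J + (J + J)) = (13 + J)/(J + 2*J) = (13 + J)/((3*J)) = (13 + J)*(1/(3*J)) = (13 + J)/(3*J))
D(z) = -34*z (D(z) = -z*68/2 = -34*z)
-D(n(1/(14 + W))) = -(-34)*(13 + 1/(14 - 5/2))/(3*(1/(14 - 5/2))) = -(-34)*(13 + 1/(23/2))/(3*(1/(23/2))) = -(-34)*(13 + 2/23)/(3*(2/23)) = -(-34)*(⅓)*(23/2)*(301/23) = -(-34)*301/6 = -1*(-5117/3) = 5117/3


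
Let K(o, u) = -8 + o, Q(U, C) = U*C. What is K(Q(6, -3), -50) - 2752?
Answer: -2778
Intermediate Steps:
Q(U, C) = C*U
K(Q(6, -3), -50) - 2752 = (-8 - 3*6) - 2752 = (-8 - 18) - 2752 = -26 - 2752 = -2778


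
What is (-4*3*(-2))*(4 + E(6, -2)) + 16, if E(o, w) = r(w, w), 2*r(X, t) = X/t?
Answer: 124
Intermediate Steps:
r(X, t) = X/(2*t) (r(X, t) = (X/t)/2 = X/(2*t))
E(o, w) = 1/2 (E(o, w) = w/(2*w) = 1/2)
(-4*3*(-2))*(4 + E(6, -2)) + 16 = (-4*3*(-2))*(4 + 1/2) + 16 = -12*(-2)*(9/2) + 16 = 24*(9/2) + 16 = 108 + 16 = 124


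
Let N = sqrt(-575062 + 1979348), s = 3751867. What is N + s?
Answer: 3751867 + sqrt(1404286) ≈ 3.7531e+6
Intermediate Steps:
N = sqrt(1404286) ≈ 1185.0
N + s = sqrt(1404286) + 3751867 = 3751867 + sqrt(1404286)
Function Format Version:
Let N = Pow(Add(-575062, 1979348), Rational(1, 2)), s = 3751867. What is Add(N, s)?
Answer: Add(3751867, Pow(1404286, Rational(1, 2))) ≈ 3.7531e+6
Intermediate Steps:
N = Pow(1404286, Rational(1, 2)) ≈ 1185.0
Add(N, s) = Add(Pow(1404286, Rational(1, 2)), 3751867) = Add(3751867, Pow(1404286, Rational(1, 2)))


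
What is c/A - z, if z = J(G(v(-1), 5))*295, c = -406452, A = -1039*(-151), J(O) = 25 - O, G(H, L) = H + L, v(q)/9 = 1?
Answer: -509511257/156889 ≈ -3247.6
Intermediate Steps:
v(q) = 9 (v(q) = 9*1 = 9)
A = 156889
z = 3245 (z = (25 - (9 + 5))*295 = (25 - 1*14)*295 = (25 - 14)*295 = 11*295 = 3245)
c/A - z = -406452/156889 - 1*3245 = -406452*1/156889 - 3245 = -406452/156889 - 3245 = -509511257/156889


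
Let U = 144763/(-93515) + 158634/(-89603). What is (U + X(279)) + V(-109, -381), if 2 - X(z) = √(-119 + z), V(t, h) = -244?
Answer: -2055578197489/8379224545 - 4*√10 ≈ -257.97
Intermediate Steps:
X(z) = 2 - √(-119 + z)
U = -27805857599/8379224545 (U = 144763*(-1/93515) + 158634*(-1/89603) = -144763/93515 - 158634/89603 = -27805857599/8379224545 ≈ -3.3184)
(U + X(279)) + V(-109, -381) = (-27805857599/8379224545 + (2 - √(-119 + 279))) - 244 = (-27805857599/8379224545 + (2 - √160)) - 244 = (-27805857599/8379224545 + (2 - 4*√10)) - 244 = (-11047408509/8379224545 - 4*√10) - 244 = -2055578197489/8379224545 - 4*√10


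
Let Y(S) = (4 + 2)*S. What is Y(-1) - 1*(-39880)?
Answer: 39874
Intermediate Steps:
Y(S) = 6*S
Y(-1) - 1*(-39880) = 6*(-1) - 1*(-39880) = -6 + 39880 = 39874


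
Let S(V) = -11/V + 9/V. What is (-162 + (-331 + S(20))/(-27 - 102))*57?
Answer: -90877/10 ≈ -9087.7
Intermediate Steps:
S(V) = -2/V
(-162 + (-331 + S(20))/(-27 - 102))*57 = (-162 + (-331 - 2/20)/(-27 - 102))*57 = (-162 + (-331 - 2*1/20)/(-129))*57 = (-162 + (-331 - ⅒)*(-1/129))*57 = (-162 - 3311/10*(-1/129))*57 = (-162 + 77/30)*57 = -4783/30*57 = -90877/10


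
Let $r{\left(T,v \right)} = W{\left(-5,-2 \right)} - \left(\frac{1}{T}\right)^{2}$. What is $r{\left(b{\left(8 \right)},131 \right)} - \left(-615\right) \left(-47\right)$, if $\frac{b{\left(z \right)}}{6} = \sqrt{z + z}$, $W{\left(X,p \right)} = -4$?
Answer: $- \frac{16651585}{576} \approx -28909.0$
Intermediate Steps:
$b{\left(z \right)} = 6 \sqrt{2} \sqrt{z}$ ($b{\left(z \right)} = 6 \sqrt{z + z} = 6 \sqrt{2 z} = 6 \sqrt{2} \sqrt{z}$)
$r{\left(T,v \right)} = -4 - \frac{1}{T^{2}}$ ($r{\left(T,v \right)} = -4 - \left(\frac{1}{T}\right)^{2} = -4 - \frac{1}{T^{2}}$)
$r{\left(b{\left(8 \right)},131 \right)} - \left(-615\right) \left(-47\right) = \left(-4 - \frac{1}{576}\right) - \left(-615\right) \left(-47\right) = \left(-4 - \frac{1}{576}\right) - 28905 = - \frac{2305}{576} - 28905 = - \frac{16651585}{576}$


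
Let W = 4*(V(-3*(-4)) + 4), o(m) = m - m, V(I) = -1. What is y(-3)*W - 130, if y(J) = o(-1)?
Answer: -130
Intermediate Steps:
o(m) = 0
y(J) = 0
W = 12 (W = 4*(-1 + 4) = 4*3 = 12)
y(-3)*W - 130 = 0*12 - 130 = 0 - 130 = -130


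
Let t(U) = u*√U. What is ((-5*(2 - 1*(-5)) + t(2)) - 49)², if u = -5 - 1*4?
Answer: 7218 + 1512*√2 ≈ 9356.3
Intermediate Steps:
u = -9 (u = -5 - 4 = -9)
t(U) = -9*√U
((-5*(2 - 1*(-5)) + t(2)) - 49)² = ((-5*(2 - 1*(-5)) - 9*√2) - 49)² = ((-5*(2 + 5) - 9*√2) - 49)² = ((-5*7 - 9*√2) - 49)² = ((-35 - 9*√2) - 49)² = (-84 - 9*√2)²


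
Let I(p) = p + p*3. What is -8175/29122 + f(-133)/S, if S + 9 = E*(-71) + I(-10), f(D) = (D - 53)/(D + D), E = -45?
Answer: -854464701/3046292249 ≈ -0.28049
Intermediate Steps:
I(p) = 4*p (I(p) = p + 3*p = 4*p)
f(D) = (-53 + D)/(2*D) (f(D) = (-53 + D)/((2*D)) = (-53 + D)*(1/(2*D)) = (-53 + D)/(2*D))
S = 3146 (S = -9 + (-45*(-71) + 4*(-10)) = -9 + (3195 - 40) = -9 + 3155 = 3146)
-8175/29122 + f(-133)/S = -8175/29122 + ((½)*(-53 - 133)/(-133))/3146 = -8175*1/29122 + ((½)*(-1/133)*(-186))*(1/3146) = -8175/29122 + (93/133)*(1/3146) = -8175/29122 + 93/418418 = -854464701/3046292249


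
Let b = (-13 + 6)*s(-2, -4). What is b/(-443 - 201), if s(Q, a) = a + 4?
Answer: 0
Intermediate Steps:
s(Q, a) = 4 + a
b = 0 (b = (-13 + 6)*(4 - 4) = -7*0 = 0)
b/(-443 - 201) = 0/(-443 - 201) = 0/(-644) = 0*(-1/644) = 0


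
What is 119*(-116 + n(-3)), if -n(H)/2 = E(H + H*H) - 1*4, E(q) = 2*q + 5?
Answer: -16898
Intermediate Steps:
E(q) = 5 + 2*q
n(H) = -2 - 4*H - 4*H**2 (n(H) = -2*((5 + 2*(H + H*H)) - 1*4) = -2*((5 + 2*(H + H**2)) - 4) = -2*((5 + (2*H + 2*H**2)) - 4) = -2*((5 + 2*H + 2*H**2) - 4) = -2*(1 + 2*H + 2*H**2) = -2 - 4*H - 4*H**2)
119*(-116 + n(-3)) = 119*(-116 + (-2 - 4*(-3)*(1 - 3))) = 119*(-116 + (-2 - 4*(-3)*(-2))) = 119*(-116 + (-2 - 24)) = 119*(-116 - 26) = 119*(-142) = -16898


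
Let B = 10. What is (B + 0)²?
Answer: 100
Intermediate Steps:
(B + 0)² = (10 + 0)² = 10² = 100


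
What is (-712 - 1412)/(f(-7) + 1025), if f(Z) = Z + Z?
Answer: -708/337 ≈ -2.1009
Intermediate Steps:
f(Z) = 2*Z
(-712 - 1412)/(f(-7) + 1025) = (-712 - 1412)/(2*(-7) + 1025) = -2124/(-14 + 1025) = -2124/1011 = -2124*1/1011 = -708/337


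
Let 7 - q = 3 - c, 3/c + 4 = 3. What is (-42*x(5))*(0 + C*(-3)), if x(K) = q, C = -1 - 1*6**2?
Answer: -4662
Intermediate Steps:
c = -3 (c = 3/(-4 + 3) = 3/(-1) = 3*(-1) = -3)
q = 1 (q = 7 - (3 - 1*(-3)) = 7 - (3 + 3) = 7 - 1*6 = 7 - 6 = 1)
C = -37 (C = -1 - 1*36 = -1 - 36 = -37)
x(K) = 1
(-42*x(5))*(0 + C*(-3)) = (-42*1)*(0 - 37*(-3)) = -42*(0 + 111) = -42*111 = -4662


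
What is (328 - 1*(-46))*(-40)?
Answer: -14960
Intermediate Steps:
(328 - 1*(-46))*(-40) = (328 + 46)*(-40) = 374*(-40) = -14960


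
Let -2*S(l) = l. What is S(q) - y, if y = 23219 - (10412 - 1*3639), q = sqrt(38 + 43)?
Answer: -32901/2 ≈ -16451.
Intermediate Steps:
q = 9 (q = sqrt(81) = 9)
S(l) = -l/2
y = 16446 (y = 23219 - (10412 - 3639) = 23219 - 1*6773 = 23219 - 6773 = 16446)
S(q) - y = -1/2*9 - 1*16446 = -9/2 - 16446 = -32901/2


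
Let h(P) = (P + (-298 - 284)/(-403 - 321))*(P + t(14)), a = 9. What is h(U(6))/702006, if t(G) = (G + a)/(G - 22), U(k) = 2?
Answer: -7105/2033009376 ≈ -3.4948e-6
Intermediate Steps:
t(G) = (9 + G)/(-22 + G) (t(G) = (G + 9)/(G - 22) = (9 + G)/(-22 + G))
h(P) = (-23/8 + P)*(291/362 + P) (h(P) = (P + (-298 - 284)/(-403 - 321))*(P + (9 + 14)/(-22 + 14)) = (P - 582/(-724))*(P + 23/(-8)) = (P - 582*(-1/724))*(P - ⅛*23) = (P + 291/362)*(P - 23/8) = (291/362 + P)*(-23/8 + P) = (-23/8 + P)*(291/362 + P))
h(U(6))/702006 = (-6693/2896 + 2² - 2999/1448*2)/702006 = (-6693/2896 + 4 - 2999/724)*(1/702006) = -7105/2896*1/702006 = -7105/2033009376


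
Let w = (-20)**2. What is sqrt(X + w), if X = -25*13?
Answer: 5*sqrt(3) ≈ 8.6602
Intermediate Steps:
w = 400
X = -325
sqrt(X + w) = sqrt(-325 + 400) = sqrt(75) = 5*sqrt(3)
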